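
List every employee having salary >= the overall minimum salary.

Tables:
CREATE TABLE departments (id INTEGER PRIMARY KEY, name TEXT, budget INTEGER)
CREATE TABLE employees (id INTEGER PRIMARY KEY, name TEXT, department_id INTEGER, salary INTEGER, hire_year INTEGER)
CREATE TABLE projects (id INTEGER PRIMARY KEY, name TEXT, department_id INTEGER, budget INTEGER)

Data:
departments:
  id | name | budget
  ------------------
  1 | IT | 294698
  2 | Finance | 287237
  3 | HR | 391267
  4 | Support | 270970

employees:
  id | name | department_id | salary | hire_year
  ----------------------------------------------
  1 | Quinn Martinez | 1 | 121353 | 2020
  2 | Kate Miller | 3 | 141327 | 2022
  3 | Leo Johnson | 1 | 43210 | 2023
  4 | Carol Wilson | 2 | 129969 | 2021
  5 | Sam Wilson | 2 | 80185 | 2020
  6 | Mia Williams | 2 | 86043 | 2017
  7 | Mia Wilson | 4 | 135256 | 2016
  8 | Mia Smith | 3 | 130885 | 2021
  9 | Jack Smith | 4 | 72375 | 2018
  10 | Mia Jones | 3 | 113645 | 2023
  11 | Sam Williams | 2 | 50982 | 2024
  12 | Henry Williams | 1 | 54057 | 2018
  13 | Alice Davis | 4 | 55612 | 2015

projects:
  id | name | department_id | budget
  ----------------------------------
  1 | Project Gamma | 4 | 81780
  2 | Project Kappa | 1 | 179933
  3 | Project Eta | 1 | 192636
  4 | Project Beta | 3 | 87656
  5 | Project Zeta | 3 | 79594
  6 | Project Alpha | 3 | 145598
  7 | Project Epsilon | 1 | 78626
SELECT name, salary FROM employees WHERE salary >= (SELECT MIN(salary) FROM employees)

Execution result:
name | salary
Quinn Martinez | 121353
Kate Miller | 141327
Leo Johnson | 43210
Carol Wilson | 129969
Sam Wilson | 80185
Mia Williams | 86043
Mia Wilson | 135256
Mia Smith | 130885
Jack Smith | 72375
Mia Jones | 113645
Sam Williams | 50982
Henry Williams | 54057
Alice Davis | 55612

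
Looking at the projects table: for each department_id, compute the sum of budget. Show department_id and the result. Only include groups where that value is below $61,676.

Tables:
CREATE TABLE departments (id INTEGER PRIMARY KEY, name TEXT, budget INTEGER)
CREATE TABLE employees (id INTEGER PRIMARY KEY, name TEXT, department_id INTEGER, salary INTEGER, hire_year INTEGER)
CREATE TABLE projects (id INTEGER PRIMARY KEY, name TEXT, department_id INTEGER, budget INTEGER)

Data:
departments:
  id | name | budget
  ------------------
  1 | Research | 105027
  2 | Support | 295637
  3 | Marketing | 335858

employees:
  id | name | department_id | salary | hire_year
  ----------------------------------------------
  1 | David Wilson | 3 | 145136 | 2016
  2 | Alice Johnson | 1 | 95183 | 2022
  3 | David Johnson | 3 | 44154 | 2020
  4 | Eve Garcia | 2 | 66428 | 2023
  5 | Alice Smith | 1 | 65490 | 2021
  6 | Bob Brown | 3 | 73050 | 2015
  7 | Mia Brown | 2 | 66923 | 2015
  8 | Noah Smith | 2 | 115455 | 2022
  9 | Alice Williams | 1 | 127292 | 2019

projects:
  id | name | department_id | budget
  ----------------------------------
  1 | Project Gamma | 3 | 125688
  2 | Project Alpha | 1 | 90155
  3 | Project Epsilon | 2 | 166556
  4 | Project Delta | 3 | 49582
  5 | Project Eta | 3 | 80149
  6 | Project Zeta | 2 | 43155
SELECT department_id, SUM(budget) AS sum_budget FROM projects GROUP BY department_id HAVING SUM(budget) < 61676

Execution result:
(no rows)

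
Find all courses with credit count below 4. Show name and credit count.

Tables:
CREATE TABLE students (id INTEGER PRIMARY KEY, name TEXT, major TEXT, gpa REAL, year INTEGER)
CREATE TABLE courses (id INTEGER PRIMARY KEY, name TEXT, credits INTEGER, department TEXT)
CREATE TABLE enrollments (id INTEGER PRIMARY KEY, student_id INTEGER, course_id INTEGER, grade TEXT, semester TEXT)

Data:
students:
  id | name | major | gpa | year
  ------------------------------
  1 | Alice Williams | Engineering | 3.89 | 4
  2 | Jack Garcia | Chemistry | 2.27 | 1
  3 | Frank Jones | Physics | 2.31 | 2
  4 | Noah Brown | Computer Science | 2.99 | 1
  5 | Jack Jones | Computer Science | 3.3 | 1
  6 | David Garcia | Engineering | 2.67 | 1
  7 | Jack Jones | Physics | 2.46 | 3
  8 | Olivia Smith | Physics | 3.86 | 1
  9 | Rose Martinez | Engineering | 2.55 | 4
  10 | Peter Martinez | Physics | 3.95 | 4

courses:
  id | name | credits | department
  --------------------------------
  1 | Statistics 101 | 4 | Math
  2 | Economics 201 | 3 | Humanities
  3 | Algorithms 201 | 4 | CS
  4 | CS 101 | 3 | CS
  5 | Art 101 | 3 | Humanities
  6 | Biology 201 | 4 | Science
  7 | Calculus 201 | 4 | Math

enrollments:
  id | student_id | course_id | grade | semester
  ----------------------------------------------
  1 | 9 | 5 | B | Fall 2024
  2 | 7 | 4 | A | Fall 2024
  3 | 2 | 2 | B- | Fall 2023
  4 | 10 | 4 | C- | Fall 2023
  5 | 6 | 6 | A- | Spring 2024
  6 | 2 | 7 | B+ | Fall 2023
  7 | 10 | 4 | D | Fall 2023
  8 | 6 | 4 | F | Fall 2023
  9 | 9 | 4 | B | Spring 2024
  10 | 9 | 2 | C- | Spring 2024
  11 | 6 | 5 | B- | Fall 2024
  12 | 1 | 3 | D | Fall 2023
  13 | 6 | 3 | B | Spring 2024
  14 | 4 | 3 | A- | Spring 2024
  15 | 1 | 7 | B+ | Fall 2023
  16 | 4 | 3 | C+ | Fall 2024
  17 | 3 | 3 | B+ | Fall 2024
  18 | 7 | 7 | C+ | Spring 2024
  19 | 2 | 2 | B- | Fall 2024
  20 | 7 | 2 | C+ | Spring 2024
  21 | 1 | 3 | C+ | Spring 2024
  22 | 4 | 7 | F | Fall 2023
SELECT name, credits FROM courses WHERE credits < 4

Execution result:
name | credits
Economics 201 | 3
CS 101 | 3
Art 101 | 3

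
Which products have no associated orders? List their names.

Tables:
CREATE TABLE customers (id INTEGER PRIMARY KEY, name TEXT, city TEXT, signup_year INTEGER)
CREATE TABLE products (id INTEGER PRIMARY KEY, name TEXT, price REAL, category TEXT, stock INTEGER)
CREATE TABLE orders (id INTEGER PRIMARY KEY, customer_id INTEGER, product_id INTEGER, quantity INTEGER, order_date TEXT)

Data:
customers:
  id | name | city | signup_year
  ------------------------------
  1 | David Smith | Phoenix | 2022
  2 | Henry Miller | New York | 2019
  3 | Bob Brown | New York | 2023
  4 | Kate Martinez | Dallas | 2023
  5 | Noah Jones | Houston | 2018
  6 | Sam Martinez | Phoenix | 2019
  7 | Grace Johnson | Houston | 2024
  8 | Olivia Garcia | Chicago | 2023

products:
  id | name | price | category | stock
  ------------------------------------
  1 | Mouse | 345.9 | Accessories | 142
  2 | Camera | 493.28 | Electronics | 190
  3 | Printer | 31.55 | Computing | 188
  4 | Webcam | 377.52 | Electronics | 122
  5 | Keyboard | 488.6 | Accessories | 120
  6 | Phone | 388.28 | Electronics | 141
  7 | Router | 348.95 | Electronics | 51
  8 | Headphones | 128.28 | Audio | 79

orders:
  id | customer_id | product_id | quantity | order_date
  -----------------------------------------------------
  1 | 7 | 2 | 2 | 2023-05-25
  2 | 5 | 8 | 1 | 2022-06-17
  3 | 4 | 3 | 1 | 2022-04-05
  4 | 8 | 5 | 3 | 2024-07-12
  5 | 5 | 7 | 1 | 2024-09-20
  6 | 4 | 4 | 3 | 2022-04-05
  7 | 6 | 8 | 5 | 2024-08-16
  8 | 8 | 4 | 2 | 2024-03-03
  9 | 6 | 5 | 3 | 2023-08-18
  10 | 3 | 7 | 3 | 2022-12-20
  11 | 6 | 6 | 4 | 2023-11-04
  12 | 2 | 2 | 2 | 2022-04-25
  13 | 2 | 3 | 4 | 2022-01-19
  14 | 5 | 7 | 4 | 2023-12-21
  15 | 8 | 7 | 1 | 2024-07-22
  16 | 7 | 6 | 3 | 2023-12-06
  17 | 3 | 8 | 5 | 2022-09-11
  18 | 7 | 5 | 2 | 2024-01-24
SELECT p.name FROM products p LEFT JOIN orders c ON c.product_id = p.id WHERE c.id IS NULL

Execution result:
Mouse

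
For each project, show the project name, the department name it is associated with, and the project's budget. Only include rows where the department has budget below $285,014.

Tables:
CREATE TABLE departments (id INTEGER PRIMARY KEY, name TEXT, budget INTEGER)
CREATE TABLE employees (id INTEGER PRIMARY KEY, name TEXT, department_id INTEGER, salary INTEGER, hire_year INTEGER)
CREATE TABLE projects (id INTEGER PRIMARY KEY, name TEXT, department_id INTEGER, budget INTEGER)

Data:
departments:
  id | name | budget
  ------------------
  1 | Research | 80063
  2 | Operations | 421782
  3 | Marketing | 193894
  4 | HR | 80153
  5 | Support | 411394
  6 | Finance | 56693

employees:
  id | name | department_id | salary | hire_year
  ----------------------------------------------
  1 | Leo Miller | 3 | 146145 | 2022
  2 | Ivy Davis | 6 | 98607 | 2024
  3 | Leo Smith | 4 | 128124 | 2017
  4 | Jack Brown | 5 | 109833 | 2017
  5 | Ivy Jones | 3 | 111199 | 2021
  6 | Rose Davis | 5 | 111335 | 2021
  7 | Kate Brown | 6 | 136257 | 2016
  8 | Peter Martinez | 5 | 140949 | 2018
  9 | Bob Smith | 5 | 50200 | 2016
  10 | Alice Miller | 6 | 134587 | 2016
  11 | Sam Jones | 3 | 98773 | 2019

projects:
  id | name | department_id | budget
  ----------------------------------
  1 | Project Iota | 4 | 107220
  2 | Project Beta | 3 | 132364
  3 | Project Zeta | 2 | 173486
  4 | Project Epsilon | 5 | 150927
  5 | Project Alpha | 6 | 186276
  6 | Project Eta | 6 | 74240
SELECT c.name, p.name AS department, c.budget FROM projects c JOIN departments p ON c.department_id = p.id WHERE p.budget < 285014

Execution result:
name | department | budget
Project Iota | HR | 107220
Project Beta | Marketing | 132364
Project Alpha | Finance | 186276
Project Eta | Finance | 74240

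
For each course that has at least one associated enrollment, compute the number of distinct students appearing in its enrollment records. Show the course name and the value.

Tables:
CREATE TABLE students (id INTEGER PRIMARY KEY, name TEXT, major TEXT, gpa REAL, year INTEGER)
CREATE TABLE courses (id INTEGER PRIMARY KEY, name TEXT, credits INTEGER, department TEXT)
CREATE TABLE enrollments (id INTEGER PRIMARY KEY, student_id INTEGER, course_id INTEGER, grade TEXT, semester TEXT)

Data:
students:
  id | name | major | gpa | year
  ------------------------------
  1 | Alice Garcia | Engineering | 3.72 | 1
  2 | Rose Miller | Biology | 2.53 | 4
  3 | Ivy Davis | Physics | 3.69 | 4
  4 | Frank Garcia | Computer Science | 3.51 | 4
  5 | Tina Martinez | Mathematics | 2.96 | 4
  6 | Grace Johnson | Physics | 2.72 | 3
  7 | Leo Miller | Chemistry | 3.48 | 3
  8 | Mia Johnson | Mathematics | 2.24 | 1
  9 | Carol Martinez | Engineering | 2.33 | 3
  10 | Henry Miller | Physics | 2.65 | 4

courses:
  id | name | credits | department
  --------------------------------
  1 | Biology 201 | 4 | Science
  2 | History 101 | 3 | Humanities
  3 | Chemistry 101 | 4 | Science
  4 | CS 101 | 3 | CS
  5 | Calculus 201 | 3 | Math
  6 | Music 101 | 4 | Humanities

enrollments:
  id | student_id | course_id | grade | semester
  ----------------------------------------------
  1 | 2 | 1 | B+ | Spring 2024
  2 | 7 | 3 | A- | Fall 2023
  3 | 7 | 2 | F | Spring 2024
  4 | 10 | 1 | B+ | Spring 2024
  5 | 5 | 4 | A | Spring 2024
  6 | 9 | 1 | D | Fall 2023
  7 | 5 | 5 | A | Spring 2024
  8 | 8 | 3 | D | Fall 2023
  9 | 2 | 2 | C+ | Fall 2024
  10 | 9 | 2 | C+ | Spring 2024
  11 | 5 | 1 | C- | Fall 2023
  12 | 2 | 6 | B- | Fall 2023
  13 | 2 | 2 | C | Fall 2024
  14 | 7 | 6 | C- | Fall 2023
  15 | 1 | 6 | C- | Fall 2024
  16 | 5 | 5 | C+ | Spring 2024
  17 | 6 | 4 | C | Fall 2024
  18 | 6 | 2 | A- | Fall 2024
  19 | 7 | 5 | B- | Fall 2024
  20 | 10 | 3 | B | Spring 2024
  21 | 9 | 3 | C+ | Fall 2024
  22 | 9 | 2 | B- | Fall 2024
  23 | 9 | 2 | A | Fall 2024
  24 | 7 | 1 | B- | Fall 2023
SELECT p.name, COUNT(DISTINCT c.student_id) AS distinct_student_count FROM enrollments c JOIN courses p ON c.course_id = p.id GROUP BY p.id, p.name

Execution result:
name | distinct_student_count
Biology 201 | 5
History 101 | 4
Chemistry 101 | 4
CS 101 | 2
Calculus 201 | 2
Music 101 | 3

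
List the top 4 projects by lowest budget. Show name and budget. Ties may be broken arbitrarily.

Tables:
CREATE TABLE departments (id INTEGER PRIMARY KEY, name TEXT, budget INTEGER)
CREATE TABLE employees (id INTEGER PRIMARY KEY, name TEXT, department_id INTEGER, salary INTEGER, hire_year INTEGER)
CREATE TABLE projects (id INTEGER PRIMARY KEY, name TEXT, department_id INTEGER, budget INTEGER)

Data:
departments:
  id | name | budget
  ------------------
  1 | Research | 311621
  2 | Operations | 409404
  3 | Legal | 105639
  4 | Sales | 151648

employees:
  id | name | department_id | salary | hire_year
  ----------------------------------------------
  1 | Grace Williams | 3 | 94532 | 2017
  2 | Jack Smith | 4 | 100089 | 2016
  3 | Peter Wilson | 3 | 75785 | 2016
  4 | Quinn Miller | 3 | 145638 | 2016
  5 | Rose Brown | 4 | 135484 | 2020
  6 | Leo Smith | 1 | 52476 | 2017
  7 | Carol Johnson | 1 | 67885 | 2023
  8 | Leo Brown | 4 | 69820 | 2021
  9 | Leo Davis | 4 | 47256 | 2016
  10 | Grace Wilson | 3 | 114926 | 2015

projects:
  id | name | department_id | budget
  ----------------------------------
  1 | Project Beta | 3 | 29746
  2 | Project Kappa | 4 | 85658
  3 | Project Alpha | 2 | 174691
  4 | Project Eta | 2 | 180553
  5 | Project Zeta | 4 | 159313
SELECT name, budget FROM projects ORDER BY budget ASC LIMIT 4

Execution result:
name | budget
Project Beta | 29746
Project Kappa | 85658
Project Zeta | 159313
Project Alpha | 174691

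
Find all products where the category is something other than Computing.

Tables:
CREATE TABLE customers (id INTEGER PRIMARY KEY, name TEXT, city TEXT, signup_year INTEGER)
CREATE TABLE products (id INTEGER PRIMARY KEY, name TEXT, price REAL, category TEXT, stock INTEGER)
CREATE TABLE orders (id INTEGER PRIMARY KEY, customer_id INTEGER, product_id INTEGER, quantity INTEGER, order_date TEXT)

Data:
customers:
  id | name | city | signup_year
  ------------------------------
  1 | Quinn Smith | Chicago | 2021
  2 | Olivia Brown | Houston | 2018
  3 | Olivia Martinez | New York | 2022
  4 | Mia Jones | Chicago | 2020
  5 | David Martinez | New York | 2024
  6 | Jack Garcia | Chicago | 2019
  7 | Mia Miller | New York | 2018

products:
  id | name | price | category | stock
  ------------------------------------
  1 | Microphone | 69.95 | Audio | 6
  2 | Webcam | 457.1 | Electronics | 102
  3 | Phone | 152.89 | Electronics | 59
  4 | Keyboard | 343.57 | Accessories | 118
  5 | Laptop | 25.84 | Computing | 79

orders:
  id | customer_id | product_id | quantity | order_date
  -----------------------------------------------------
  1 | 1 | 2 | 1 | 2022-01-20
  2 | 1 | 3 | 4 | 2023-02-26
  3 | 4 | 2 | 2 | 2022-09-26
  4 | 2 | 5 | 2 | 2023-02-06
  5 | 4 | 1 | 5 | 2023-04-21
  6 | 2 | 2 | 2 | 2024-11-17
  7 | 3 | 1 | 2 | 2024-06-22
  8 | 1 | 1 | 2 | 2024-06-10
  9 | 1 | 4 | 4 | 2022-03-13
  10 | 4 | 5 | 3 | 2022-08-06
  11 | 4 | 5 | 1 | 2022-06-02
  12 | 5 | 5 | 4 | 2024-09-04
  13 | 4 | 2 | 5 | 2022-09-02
SELECT name, category FROM products WHERE category <> 'Computing'

Execution result:
name | category
Microphone | Audio
Webcam | Electronics
Phone | Electronics
Keyboard | Accessories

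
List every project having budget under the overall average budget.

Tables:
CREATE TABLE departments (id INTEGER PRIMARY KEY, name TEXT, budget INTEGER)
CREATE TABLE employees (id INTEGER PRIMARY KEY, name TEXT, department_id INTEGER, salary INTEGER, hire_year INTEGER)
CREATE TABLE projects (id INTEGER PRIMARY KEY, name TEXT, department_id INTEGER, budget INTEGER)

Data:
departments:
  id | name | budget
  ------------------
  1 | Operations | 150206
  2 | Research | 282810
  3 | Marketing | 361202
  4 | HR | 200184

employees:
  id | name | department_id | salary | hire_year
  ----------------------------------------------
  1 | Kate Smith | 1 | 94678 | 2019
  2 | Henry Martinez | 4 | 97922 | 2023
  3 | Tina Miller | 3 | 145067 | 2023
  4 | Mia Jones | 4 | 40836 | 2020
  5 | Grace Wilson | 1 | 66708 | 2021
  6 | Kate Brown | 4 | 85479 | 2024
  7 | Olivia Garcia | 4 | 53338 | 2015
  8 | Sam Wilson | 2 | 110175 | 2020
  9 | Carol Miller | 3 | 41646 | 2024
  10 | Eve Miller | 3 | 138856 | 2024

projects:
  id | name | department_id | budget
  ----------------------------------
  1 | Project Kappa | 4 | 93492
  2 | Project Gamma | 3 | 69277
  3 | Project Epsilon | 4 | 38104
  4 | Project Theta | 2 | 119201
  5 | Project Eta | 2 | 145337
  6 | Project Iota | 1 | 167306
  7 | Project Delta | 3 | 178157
SELECT name, budget FROM projects WHERE budget < (SELECT AVG(budget) FROM projects)

Execution result:
name | budget
Project Kappa | 93492
Project Gamma | 69277
Project Epsilon | 38104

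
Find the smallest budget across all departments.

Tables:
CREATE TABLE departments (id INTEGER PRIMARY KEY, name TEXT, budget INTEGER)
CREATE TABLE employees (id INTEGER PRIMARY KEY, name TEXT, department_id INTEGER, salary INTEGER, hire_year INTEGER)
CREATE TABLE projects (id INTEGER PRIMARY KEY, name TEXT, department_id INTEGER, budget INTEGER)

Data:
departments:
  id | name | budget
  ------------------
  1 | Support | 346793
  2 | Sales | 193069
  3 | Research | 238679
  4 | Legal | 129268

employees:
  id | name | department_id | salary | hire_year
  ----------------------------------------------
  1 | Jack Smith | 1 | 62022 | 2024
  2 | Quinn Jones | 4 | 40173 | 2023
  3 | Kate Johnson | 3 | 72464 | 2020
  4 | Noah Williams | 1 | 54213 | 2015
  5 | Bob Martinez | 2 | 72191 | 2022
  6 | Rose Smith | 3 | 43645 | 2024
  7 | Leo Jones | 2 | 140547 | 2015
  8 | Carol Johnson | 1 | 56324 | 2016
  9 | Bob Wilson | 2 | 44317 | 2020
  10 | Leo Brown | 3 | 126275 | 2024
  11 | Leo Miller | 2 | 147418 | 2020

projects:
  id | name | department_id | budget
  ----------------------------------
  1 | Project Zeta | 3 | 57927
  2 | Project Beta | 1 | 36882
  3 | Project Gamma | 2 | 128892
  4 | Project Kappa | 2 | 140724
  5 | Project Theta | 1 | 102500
SELECT MIN(budget) FROM departments

Execution result:
129268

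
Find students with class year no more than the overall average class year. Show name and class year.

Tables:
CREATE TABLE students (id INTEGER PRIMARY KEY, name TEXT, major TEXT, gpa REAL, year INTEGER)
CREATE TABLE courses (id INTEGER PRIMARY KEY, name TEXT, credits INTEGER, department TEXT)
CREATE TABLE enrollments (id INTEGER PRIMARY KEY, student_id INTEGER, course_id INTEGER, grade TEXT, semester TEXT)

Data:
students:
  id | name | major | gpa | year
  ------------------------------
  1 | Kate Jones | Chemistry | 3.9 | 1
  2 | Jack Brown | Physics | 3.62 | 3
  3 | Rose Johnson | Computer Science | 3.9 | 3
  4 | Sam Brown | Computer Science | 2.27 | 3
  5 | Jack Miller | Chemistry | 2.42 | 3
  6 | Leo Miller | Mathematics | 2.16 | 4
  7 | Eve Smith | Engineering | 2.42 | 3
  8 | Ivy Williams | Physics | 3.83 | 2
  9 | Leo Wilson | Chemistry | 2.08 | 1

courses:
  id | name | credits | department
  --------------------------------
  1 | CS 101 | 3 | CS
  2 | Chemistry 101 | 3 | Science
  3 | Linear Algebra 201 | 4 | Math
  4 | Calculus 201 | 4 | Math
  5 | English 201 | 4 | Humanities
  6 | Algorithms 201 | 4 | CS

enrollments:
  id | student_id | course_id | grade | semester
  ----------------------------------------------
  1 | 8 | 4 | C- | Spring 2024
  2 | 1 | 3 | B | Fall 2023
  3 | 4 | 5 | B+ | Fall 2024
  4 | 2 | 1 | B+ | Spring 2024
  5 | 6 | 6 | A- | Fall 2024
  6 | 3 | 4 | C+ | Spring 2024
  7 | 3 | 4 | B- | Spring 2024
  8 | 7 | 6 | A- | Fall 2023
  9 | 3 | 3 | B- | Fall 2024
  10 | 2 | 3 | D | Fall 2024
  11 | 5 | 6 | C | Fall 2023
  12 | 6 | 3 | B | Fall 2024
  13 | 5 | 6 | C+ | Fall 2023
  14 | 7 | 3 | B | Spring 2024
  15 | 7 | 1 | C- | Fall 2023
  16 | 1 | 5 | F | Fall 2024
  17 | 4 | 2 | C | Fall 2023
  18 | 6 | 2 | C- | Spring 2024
SELECT name, year FROM students WHERE year <= (SELECT AVG(year) FROM students)

Execution result:
name | year
Kate Jones | 1
Ivy Williams | 2
Leo Wilson | 1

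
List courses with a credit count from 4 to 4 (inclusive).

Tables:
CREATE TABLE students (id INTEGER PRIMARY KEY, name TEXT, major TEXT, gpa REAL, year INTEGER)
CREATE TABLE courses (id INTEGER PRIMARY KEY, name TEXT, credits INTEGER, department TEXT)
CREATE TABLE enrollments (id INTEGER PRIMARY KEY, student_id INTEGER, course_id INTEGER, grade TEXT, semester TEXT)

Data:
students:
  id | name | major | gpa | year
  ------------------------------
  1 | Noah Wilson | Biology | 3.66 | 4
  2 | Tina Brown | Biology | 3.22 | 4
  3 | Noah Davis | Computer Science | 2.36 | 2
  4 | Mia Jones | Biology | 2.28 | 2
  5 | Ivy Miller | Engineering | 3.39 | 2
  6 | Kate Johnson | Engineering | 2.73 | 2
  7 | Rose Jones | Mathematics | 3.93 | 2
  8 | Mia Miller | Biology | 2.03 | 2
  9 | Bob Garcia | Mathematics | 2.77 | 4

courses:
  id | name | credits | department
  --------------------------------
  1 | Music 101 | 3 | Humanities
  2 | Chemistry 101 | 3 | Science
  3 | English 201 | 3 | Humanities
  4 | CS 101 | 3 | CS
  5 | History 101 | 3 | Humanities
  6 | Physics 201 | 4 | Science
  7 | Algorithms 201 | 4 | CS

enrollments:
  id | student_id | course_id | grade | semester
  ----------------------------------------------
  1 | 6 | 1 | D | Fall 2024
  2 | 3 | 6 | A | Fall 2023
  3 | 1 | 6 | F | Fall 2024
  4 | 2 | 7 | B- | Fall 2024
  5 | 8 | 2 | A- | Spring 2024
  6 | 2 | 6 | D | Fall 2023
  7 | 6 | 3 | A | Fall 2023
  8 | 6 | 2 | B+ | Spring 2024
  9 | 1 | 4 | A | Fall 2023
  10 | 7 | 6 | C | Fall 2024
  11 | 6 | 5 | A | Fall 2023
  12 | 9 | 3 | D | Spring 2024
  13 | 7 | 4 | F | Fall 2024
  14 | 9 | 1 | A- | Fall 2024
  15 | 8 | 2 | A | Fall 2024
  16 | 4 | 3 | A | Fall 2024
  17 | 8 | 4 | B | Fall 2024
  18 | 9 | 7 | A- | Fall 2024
SELECT name, credits FROM courses WHERE credits BETWEEN 4 AND 4

Execution result:
name | credits
Physics 201 | 4
Algorithms 201 | 4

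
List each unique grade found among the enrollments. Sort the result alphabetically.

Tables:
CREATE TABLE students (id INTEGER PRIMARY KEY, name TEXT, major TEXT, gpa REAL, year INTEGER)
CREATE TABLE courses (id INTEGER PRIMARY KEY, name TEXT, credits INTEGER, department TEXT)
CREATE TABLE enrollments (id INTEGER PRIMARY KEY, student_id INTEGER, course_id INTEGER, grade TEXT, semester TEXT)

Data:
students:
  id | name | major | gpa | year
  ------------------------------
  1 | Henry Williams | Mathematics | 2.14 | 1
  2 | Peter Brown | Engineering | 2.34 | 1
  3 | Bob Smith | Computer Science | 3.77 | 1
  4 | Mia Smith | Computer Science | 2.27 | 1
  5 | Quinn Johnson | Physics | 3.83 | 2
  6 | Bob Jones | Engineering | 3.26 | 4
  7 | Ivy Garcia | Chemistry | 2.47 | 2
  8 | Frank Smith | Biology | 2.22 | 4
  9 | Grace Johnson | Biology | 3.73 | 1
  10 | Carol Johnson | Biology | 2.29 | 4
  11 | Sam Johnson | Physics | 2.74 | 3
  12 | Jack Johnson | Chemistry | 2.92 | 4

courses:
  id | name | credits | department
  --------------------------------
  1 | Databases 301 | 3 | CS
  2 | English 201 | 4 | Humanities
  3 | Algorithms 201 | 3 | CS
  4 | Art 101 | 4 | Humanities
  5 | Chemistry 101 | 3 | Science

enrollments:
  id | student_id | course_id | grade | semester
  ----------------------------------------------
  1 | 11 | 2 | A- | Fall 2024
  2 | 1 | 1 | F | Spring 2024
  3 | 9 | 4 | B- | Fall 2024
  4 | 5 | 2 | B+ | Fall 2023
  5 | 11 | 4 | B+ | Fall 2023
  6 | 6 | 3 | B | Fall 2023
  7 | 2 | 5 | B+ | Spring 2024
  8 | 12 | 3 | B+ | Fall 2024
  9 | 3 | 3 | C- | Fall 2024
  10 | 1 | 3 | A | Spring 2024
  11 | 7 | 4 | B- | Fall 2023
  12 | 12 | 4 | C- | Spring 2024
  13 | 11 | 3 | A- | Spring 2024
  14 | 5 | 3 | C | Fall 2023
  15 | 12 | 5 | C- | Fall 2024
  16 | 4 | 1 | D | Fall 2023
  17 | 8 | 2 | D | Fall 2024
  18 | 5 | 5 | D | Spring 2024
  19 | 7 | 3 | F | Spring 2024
SELECT DISTINCT grade FROM enrollments ORDER BY grade

Execution result:
grade
A
A-
B
B+
B-
C
C-
D
F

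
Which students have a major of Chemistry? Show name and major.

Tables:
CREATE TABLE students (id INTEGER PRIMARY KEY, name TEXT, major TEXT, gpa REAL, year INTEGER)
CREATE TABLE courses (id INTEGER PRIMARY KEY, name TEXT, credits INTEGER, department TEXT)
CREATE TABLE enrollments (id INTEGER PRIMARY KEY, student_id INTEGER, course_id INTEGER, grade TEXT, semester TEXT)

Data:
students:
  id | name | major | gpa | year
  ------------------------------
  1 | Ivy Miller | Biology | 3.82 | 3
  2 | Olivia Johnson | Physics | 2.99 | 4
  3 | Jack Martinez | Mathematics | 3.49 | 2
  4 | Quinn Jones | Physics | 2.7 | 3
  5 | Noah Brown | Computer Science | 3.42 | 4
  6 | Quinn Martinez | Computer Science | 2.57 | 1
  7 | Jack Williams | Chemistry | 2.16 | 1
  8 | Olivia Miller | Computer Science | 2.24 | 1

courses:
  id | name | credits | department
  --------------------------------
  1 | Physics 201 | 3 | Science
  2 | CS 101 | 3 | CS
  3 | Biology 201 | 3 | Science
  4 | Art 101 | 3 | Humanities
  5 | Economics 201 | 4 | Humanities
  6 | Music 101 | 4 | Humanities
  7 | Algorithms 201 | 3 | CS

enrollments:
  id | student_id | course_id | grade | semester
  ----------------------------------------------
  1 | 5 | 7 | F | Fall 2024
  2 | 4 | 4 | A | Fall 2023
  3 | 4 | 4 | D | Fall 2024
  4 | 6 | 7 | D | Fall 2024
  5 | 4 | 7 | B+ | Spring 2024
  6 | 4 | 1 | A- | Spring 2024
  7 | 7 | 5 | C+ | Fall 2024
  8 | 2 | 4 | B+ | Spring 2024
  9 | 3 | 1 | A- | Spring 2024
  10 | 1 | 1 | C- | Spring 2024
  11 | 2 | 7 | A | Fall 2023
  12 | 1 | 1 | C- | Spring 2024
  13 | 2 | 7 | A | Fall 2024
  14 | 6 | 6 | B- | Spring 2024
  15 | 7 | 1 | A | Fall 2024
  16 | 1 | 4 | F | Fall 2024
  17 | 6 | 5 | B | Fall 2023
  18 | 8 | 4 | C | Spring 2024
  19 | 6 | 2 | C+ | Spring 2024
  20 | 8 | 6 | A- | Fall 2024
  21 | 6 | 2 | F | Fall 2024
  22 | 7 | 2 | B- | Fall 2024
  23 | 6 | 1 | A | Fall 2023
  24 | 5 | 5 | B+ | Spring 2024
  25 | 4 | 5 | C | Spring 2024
SELECT name, major FROM students WHERE major = 'Chemistry'

Execution result:
name | major
Jack Williams | Chemistry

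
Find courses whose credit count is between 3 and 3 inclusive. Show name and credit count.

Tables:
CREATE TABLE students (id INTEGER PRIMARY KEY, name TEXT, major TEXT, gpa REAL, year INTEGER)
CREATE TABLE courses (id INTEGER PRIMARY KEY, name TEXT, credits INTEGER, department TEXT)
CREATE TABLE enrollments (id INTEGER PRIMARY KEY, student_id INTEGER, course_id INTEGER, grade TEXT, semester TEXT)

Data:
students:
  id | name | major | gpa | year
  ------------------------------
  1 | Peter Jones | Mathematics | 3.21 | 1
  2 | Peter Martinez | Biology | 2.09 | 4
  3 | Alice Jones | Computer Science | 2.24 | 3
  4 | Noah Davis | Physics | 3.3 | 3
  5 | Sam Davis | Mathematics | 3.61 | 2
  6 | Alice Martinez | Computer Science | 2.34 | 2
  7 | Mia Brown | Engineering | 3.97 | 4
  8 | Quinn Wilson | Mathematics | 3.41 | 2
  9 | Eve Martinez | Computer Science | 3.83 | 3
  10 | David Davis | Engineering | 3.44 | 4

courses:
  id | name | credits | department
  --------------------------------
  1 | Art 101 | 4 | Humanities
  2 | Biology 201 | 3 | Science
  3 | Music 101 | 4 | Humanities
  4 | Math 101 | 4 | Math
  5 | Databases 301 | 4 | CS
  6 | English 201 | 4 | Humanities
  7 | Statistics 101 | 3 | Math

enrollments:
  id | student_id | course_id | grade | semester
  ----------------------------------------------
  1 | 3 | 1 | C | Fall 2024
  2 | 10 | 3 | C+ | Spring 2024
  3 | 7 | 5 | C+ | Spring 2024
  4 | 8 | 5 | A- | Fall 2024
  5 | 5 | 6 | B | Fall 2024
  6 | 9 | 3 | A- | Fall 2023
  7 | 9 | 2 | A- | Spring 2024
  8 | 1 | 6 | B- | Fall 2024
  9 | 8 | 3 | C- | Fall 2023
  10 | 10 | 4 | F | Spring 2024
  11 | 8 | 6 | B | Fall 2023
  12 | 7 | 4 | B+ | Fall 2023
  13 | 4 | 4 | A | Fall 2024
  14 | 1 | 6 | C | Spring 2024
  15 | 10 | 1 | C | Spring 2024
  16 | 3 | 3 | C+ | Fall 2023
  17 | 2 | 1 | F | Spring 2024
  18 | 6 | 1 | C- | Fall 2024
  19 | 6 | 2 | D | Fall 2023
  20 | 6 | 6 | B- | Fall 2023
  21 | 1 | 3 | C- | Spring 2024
SELECT name, credits FROM courses WHERE credits BETWEEN 3 AND 3

Execution result:
name | credits
Biology 201 | 3
Statistics 101 | 3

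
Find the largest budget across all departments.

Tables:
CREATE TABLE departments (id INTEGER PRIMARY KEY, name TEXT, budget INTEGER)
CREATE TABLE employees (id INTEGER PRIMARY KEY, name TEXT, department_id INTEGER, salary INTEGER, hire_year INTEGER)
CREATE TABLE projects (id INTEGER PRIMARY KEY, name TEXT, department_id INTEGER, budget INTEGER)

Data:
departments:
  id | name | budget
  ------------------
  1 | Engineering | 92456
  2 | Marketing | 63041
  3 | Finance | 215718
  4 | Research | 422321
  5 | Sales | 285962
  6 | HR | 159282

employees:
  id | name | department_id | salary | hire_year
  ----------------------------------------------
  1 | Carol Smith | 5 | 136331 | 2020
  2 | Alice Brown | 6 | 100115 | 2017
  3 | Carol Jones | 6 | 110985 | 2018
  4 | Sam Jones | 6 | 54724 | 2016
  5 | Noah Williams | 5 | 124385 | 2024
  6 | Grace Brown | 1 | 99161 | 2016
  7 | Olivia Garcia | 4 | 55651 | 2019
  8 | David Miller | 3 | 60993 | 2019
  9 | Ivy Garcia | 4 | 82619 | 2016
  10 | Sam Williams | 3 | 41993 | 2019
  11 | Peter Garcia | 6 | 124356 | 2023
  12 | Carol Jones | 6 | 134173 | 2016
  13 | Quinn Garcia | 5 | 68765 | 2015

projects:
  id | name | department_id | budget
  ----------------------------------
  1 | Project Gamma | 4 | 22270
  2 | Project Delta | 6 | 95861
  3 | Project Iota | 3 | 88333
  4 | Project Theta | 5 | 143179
SELECT MAX(budget) FROM departments

Execution result:
422321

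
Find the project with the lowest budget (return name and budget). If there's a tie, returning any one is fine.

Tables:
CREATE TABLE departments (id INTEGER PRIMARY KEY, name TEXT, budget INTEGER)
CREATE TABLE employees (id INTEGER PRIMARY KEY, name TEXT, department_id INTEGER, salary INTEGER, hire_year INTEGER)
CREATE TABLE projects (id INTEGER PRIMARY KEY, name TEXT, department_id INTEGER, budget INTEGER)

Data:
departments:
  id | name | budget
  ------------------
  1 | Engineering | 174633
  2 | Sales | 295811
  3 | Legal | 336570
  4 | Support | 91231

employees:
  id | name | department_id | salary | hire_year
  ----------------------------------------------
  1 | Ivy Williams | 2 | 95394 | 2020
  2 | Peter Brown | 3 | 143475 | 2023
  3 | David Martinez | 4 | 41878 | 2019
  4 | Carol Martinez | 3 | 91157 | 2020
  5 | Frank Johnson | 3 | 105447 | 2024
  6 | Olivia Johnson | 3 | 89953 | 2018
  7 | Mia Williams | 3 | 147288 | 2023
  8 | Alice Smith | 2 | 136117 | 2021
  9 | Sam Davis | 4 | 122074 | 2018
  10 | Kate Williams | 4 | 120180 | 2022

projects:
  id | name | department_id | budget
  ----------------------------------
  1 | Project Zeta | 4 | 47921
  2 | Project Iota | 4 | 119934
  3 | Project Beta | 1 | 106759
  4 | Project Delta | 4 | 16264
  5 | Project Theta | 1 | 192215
SELECT name, budget FROM projects ORDER BY budget ASC LIMIT 1

Execution result:
name | budget
Project Delta | 16264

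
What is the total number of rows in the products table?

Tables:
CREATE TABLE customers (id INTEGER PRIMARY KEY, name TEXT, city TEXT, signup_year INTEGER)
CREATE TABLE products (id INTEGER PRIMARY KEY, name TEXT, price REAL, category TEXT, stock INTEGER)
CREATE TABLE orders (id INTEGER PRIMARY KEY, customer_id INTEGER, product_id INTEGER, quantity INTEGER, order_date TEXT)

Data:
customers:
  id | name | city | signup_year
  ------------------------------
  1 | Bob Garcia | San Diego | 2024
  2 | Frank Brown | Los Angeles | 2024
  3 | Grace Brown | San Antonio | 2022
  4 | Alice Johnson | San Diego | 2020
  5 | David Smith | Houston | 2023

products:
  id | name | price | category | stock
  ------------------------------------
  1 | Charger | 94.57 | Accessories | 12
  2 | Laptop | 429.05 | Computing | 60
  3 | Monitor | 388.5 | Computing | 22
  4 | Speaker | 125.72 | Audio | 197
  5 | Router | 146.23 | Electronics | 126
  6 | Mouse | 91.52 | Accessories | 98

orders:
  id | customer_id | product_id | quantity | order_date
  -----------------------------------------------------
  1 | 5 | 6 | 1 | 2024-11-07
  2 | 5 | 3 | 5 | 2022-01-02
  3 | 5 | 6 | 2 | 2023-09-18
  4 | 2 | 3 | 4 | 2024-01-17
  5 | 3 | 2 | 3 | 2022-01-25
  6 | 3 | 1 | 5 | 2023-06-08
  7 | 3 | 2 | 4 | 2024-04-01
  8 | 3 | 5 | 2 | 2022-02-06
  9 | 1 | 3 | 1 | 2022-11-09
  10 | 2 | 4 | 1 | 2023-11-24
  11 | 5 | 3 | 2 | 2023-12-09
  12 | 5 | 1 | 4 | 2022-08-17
SELECT COUNT(*) FROM products

Execution result:
6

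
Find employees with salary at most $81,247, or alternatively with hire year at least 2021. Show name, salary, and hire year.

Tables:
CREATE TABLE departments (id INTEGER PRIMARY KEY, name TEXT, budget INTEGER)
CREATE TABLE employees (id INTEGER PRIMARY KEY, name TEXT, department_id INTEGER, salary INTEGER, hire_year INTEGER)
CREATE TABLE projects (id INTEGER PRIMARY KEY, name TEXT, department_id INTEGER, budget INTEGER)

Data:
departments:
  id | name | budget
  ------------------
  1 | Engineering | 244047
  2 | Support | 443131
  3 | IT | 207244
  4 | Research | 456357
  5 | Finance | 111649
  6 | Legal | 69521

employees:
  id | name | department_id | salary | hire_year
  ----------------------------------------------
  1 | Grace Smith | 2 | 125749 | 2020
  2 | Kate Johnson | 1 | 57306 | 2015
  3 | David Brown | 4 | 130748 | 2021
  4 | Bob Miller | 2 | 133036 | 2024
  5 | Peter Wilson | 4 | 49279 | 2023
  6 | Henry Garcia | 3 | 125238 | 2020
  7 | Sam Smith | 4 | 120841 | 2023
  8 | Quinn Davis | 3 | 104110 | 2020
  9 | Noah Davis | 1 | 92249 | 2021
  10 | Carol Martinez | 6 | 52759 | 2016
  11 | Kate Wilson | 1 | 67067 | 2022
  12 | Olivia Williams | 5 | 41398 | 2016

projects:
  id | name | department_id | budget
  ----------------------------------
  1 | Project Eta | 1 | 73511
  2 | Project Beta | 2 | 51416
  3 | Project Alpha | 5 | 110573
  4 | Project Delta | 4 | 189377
SELECT name, salary, hire_year FROM employees WHERE salary <= 81247 OR hire_year >= 2021

Execution result:
name | salary | hire_year
Kate Johnson | 57306 | 2015
David Brown | 130748 | 2021
Bob Miller | 133036 | 2024
Peter Wilson | 49279 | 2023
Sam Smith | 120841 | 2023
Noah Davis | 92249 | 2021
Carol Martinez | 52759 | 2016
Kate Wilson | 67067 | 2022
Olivia Williams | 41398 | 2016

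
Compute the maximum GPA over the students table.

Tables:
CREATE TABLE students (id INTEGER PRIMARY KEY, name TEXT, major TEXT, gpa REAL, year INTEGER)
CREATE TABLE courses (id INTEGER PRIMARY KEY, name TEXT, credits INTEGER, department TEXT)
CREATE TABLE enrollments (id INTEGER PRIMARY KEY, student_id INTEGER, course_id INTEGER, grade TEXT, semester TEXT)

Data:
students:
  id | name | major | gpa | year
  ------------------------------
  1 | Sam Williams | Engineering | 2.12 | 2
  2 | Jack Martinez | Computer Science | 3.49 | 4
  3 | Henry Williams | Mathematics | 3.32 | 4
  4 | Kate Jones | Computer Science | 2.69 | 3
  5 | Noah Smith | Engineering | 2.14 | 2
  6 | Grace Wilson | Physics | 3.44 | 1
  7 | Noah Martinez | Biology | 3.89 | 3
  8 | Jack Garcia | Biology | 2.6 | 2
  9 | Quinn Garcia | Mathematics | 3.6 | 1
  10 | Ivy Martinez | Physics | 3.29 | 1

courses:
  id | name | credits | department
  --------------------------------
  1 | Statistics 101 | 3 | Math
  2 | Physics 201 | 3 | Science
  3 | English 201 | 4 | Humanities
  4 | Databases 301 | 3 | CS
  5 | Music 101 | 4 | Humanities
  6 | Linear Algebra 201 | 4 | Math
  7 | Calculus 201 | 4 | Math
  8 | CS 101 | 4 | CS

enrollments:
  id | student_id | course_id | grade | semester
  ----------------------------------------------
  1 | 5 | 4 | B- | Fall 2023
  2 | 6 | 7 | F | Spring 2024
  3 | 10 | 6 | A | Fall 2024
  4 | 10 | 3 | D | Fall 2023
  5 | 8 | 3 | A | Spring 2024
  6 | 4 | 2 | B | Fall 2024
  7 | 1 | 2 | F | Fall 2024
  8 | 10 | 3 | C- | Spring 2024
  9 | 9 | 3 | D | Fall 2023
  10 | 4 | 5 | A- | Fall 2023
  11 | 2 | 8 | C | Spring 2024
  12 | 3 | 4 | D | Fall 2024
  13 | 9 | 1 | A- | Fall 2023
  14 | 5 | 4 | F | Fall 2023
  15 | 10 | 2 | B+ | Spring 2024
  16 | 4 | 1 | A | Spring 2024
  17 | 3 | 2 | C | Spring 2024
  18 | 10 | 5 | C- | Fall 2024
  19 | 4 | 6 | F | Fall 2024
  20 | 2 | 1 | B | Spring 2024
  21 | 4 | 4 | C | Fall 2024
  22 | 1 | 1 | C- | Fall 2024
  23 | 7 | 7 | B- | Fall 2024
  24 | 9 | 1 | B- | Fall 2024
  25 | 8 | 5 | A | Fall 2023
SELECT MAX(gpa) FROM students

Execution result:
3.89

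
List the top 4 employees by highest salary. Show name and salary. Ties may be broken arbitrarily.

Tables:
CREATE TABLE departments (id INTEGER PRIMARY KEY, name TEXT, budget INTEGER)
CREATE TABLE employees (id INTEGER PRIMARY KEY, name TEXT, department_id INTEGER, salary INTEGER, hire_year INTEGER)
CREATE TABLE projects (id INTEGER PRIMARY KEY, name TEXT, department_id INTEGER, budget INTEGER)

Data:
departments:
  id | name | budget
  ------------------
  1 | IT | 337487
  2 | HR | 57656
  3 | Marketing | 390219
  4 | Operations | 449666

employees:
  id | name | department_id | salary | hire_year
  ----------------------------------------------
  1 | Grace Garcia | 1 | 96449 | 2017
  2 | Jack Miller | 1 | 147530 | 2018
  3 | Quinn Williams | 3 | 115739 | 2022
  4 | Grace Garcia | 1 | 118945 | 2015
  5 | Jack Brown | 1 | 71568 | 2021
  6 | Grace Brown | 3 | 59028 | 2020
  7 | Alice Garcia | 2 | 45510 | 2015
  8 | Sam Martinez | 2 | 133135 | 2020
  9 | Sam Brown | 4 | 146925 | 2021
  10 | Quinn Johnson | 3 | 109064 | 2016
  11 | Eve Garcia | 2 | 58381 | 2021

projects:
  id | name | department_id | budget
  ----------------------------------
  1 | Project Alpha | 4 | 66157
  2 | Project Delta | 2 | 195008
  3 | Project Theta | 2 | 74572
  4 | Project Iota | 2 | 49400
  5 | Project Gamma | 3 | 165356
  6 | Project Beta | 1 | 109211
SELECT name, salary FROM employees ORDER BY salary DESC LIMIT 4

Execution result:
name | salary
Jack Miller | 147530
Sam Brown | 146925
Sam Martinez | 133135
Grace Garcia | 118945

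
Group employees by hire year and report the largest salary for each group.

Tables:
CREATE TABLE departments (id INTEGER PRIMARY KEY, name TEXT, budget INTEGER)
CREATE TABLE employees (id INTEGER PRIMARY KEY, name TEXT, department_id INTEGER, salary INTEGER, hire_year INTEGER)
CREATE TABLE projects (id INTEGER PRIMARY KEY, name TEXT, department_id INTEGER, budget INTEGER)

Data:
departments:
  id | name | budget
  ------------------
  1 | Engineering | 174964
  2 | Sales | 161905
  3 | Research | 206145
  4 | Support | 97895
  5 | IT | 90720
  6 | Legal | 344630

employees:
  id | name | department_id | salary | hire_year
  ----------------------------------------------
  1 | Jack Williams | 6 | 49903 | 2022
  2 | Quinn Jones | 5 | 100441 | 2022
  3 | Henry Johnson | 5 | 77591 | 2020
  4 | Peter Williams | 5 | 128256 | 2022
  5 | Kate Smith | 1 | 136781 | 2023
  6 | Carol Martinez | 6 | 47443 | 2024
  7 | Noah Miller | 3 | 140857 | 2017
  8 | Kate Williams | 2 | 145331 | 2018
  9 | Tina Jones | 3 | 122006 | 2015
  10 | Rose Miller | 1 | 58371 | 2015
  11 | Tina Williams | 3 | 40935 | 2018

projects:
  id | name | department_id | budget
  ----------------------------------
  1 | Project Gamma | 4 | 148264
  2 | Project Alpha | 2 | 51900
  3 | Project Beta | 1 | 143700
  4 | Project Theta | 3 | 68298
SELECT hire_year, MAX(salary) AS max_salary FROM employees GROUP BY hire_year

Execution result:
hire_year | max_salary
2015 | 122006
2017 | 140857
2018 | 145331
2020 | 77591
2022 | 128256
2023 | 136781
2024 | 47443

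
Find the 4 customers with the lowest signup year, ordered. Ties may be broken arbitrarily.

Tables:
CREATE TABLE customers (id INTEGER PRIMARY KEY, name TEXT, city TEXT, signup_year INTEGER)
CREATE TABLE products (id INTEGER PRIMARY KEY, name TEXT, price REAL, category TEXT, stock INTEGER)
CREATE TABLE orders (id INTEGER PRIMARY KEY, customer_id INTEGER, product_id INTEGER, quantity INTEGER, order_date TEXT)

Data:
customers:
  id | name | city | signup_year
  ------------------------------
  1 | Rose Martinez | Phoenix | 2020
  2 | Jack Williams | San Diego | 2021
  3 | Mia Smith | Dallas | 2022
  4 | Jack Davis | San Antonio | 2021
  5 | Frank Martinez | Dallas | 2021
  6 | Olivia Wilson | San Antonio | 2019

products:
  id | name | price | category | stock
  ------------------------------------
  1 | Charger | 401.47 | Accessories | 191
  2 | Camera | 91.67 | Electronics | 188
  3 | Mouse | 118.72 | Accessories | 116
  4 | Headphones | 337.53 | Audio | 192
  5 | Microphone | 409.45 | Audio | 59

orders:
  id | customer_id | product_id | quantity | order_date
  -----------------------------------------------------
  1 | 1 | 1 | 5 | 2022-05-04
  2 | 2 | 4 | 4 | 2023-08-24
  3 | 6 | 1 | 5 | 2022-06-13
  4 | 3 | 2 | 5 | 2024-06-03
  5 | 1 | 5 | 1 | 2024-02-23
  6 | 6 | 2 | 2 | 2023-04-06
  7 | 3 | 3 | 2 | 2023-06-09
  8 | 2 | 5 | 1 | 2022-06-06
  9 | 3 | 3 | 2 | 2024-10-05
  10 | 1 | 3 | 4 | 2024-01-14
SELECT name, signup_year FROM customers ORDER BY signup_year ASC LIMIT 4

Execution result:
name | signup_year
Olivia Wilson | 2019
Rose Martinez | 2020
Jack Williams | 2021
Jack Davis | 2021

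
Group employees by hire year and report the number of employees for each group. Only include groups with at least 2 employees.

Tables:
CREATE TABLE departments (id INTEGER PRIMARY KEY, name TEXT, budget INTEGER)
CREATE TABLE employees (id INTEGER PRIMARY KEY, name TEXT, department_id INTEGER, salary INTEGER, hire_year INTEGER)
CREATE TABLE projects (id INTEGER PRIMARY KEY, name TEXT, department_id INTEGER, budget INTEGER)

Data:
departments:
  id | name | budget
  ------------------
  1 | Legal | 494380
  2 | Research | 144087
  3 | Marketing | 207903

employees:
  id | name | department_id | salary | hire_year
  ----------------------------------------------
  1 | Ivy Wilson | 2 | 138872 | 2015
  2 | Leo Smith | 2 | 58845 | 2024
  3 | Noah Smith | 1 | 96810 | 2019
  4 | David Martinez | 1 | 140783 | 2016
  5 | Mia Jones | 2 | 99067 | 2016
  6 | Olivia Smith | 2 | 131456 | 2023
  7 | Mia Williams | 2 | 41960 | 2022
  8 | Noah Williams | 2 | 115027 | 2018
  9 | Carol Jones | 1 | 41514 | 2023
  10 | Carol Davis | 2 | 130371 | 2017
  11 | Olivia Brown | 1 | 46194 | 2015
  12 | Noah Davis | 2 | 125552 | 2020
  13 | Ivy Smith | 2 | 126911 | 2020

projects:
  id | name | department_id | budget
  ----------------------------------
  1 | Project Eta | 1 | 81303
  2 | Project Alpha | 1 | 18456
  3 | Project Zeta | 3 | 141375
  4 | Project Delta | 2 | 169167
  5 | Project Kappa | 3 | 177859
SELECT hire_year, COUNT(*) AS n FROM employees GROUP BY hire_year HAVING COUNT(*) >= 2

Execution result:
hire_year | n
2015 | 2
2016 | 2
2020 | 2
2023 | 2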